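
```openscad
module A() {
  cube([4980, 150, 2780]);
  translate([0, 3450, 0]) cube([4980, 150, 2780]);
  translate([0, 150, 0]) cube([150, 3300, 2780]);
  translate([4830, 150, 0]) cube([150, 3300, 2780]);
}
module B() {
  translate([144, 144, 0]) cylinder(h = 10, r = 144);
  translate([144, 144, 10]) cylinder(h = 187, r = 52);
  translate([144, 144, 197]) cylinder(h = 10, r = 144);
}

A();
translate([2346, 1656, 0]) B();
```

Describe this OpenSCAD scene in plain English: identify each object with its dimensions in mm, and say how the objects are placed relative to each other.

A is the wall frame of a small rectangular building: four walls, each 2780 mm tall and 150 mm thick, enclosing a footprint 4980 mm (x) by 3600 mm (y) outside-to-outside, with no floor or roof. The front and back walls (the −y and +y sides) span the full width; the two side walls fit between them.

B is a spool: two coaxial disc flanges of radius 144 mm and thickness 10 mm, joined by a core cylinder of radius 52 mm and height 187 mm. The lower flange rests on z = 0 and the three cylinders share a vertical axis.

The spool sits inside the house frame, centred.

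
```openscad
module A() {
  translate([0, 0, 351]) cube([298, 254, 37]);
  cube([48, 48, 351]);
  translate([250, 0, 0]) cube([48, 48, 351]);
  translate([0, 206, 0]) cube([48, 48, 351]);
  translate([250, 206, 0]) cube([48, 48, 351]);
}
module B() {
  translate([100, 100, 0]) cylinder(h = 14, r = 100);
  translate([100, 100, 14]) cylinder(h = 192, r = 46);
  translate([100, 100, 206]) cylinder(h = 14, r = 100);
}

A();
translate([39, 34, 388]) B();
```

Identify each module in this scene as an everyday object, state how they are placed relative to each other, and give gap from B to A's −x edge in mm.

A is a stool. B is a spool. The spool is on top of the stool. The gap from the spool to the stool's −x edge is 39 mm.

The spool's min-x is at 39; the stool's min-x is 0; gap = 39 mm.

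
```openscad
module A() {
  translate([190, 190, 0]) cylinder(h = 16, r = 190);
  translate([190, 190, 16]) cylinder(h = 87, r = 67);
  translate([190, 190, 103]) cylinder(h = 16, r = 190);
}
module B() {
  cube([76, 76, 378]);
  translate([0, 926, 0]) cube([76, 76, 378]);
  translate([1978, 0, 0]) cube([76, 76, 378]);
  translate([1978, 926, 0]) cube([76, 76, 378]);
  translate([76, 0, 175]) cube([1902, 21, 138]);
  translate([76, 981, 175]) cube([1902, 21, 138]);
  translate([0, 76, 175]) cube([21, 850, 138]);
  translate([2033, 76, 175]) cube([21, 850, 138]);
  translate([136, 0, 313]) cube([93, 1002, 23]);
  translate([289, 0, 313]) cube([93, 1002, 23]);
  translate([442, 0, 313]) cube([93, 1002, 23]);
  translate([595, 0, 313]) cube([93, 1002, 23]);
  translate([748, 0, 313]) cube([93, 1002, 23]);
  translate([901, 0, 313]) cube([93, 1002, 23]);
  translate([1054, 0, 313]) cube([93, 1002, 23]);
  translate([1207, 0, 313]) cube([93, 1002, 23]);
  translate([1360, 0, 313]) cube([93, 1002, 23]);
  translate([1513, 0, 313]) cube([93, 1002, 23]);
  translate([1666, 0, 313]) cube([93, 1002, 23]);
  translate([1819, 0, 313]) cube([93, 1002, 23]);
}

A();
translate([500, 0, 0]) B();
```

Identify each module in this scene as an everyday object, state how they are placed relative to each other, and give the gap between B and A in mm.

A is a spool. B is a bed frame. The bed frame is on the floor beside the spool on its +x side. The gap between the bed frame and the spool is 120 mm.

The bed frame's nearest face is 120 mm from the spool's +x face.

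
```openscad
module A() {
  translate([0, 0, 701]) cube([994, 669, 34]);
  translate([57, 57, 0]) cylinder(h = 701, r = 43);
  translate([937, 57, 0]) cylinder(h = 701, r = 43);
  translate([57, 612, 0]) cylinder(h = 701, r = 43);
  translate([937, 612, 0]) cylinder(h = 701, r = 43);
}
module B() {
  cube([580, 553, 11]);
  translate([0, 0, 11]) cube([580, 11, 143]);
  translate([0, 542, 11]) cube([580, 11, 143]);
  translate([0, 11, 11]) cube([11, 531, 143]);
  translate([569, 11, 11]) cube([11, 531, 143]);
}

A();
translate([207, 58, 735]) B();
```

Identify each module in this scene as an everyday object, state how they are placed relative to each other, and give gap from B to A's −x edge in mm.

The open box's min-x is at 207; the table's min-x is 0; gap = 207 mm.

A is a table. B is an open box. The open box is on top of the table, centred. The gap from the open box to the table's −x edge is 207 mm.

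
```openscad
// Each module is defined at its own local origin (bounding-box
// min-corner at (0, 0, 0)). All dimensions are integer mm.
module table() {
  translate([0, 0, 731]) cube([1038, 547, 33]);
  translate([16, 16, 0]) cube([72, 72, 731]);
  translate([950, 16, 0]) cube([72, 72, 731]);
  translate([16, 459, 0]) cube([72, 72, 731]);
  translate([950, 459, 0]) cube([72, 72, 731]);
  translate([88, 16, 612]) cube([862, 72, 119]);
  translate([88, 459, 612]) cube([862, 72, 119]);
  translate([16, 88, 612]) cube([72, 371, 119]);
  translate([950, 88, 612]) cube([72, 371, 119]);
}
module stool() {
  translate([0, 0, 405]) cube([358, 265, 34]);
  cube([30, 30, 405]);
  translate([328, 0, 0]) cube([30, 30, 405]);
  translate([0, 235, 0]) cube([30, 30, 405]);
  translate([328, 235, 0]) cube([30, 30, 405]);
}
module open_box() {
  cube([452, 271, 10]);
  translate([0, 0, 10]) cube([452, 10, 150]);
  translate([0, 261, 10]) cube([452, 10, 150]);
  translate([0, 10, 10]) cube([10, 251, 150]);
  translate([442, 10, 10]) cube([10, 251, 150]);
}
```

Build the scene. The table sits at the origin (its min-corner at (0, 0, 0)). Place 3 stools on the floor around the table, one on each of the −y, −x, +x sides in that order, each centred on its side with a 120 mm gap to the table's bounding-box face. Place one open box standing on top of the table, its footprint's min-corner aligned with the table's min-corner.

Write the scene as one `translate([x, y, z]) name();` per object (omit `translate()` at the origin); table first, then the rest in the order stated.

table();
translate([340, -385, 0]) stool();
translate([-478, 141, 0]) stool();
translate([1158, 141, 0]) stool();
translate([0, 0, 764]) open_box();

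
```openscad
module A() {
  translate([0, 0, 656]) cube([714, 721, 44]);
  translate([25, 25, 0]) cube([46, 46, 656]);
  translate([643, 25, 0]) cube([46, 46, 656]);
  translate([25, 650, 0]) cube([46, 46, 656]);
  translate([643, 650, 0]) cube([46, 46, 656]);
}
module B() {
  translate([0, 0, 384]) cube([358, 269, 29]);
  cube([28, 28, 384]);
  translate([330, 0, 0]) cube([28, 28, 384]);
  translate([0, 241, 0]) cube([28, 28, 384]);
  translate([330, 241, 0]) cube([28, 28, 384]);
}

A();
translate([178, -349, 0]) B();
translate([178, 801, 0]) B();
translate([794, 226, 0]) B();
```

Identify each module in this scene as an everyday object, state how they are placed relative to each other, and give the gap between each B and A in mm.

Each stool's nearest face is 80 mm from the table's bounding box.

A is a table. B is a stool. Three stools sit around the table at the −y, +y, +x sides. The gap between each stool and the table is 80 mm.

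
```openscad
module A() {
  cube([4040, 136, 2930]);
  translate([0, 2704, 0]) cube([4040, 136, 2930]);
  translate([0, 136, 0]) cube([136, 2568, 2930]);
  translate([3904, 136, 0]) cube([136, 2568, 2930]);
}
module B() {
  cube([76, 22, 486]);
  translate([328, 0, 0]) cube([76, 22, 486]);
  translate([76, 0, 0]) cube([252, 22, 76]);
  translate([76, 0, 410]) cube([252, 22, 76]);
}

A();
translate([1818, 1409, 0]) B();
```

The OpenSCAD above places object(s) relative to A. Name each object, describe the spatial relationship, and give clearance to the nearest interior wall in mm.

A is a house frame. B is a picture frame. The picture frame sits inside the house frame, centred. The clearance to the nearest interior wall is 1273 mm.

Clearances: x = 1682, y = 1273; minimum 1273 mm.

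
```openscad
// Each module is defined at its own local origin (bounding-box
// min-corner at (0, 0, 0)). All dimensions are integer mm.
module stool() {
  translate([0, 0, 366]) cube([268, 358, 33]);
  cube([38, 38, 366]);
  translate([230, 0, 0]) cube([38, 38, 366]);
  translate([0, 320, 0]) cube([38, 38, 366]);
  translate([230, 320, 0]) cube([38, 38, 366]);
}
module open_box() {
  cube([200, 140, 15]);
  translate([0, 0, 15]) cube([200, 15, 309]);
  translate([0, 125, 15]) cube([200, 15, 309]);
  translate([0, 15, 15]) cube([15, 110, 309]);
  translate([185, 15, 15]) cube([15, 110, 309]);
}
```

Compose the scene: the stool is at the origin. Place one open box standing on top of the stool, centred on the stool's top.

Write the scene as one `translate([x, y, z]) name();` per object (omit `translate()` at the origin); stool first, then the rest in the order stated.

stool();
translate([34, 109, 399]) open_box();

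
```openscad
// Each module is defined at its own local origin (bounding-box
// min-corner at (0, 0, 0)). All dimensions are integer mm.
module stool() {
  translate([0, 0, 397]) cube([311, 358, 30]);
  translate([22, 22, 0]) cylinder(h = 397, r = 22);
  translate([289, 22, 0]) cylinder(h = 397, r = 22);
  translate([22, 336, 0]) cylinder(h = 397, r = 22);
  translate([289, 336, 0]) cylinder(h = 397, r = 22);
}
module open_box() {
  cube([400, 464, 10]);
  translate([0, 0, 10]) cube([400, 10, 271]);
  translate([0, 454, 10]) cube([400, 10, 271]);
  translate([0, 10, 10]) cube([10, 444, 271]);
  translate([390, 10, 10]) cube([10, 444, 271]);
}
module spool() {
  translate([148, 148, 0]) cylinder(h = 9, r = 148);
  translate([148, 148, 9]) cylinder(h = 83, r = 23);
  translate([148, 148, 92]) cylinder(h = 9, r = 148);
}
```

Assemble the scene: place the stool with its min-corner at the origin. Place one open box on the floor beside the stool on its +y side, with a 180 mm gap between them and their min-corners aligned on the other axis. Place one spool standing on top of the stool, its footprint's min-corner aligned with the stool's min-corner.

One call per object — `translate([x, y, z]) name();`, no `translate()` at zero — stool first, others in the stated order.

stool();
translate([0, 538, 0]) open_box();
translate([0, 0, 427]) spool();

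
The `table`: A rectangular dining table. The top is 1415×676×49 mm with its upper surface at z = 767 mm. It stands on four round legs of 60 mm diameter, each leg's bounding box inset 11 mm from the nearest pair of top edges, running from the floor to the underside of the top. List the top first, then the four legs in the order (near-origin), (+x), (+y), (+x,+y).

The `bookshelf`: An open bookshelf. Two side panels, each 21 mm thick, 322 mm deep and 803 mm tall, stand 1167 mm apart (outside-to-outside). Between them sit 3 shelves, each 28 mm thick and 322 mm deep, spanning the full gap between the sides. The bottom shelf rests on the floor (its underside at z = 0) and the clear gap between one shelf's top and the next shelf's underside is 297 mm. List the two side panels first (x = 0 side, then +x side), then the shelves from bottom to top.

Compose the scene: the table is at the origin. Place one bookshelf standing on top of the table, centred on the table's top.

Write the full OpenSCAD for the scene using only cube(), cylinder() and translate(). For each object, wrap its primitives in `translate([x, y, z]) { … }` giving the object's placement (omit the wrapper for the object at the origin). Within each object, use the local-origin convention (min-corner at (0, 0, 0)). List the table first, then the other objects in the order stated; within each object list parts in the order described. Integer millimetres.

translate([0, 0, 718]) cube([1415, 676, 49]);
translate([41, 41, 0]) cylinder(h = 718, r = 30);
translate([1374, 41, 0]) cylinder(h = 718, r = 30);
translate([41, 635, 0]) cylinder(h = 718, r = 30);
translate([1374, 635, 0]) cylinder(h = 718, r = 30);
translate([124, 177, 767]) {
  cube([21, 322, 803]);
  translate([1146, 0, 0]) cube([21, 322, 803]);
  translate([21, 0, 0]) cube([1125, 322, 28]);
  translate([21, 0, 325]) cube([1125, 322, 28]);
  translate([21, 0, 650]) cube([1125, 322, 28]);
}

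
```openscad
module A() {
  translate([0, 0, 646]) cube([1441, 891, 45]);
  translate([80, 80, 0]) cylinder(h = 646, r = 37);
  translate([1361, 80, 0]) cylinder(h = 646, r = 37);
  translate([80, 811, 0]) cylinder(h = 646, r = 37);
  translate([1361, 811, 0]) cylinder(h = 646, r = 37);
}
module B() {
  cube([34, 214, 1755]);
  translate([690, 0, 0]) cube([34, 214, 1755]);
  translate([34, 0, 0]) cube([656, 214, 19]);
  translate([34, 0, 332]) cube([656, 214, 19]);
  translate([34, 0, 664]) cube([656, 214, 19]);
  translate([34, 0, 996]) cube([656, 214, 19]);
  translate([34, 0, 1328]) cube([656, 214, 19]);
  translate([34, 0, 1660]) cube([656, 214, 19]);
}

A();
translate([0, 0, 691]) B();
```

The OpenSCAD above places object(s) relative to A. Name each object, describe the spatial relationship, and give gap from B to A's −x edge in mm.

A is a table. B is a bookshelf. The bookshelf is on top of the table. The gap from the bookshelf to the table's −x edge is 0 mm.

The bookshelf's min-x is at 0; the table's min-x is 0; gap = 0 mm.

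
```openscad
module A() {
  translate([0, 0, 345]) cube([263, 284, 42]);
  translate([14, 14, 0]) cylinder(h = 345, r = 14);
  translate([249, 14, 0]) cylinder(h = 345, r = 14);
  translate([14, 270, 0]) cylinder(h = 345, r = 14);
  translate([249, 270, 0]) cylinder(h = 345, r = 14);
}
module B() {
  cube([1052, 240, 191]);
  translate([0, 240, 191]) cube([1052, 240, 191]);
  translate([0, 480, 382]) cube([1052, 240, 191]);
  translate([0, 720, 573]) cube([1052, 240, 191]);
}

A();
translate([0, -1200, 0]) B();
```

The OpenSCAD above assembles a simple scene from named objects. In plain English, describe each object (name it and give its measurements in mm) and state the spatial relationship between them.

A is a four-legged stool. The seat is a 263×284×42 mm slab whose top surface is at z = 387 mm; four round legs, each 28 mm in diameter, run from the floor (z = 0) to the underside of the seat, each leg's axis is inset half a diameter from the nearest pair of seat edges (so the leg's bounding box is flush with the corner).

B is a straight staircase of 4 solid steps. Each step is 1052 mm wide (x), 240 mm deep (y, the going) and 191 mm tall (the rise). The first step rests on the floor; each subsequent step sits one going further in +y and one rise higher in +z, directly behind and above the previous step with no overlap.

The staircase is on the floor beside the stool on its −y side.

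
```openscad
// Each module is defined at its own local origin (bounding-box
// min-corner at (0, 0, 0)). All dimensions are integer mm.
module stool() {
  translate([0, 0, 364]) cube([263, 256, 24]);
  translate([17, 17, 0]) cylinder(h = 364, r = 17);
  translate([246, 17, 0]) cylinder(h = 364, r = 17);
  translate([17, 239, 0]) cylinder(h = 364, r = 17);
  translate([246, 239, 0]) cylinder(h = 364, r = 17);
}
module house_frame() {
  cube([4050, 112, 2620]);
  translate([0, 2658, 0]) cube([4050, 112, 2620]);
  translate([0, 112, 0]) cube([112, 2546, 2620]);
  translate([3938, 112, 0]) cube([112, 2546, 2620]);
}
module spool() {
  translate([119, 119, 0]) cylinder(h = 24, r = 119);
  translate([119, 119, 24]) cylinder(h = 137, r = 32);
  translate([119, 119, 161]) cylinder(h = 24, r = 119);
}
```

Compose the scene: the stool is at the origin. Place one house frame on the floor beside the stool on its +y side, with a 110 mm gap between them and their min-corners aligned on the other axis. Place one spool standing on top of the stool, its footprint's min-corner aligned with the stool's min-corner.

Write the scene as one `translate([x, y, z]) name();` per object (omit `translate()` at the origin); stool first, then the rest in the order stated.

stool();
translate([0, 366, 0]) house_frame();
translate([0, 0, 388]) spool();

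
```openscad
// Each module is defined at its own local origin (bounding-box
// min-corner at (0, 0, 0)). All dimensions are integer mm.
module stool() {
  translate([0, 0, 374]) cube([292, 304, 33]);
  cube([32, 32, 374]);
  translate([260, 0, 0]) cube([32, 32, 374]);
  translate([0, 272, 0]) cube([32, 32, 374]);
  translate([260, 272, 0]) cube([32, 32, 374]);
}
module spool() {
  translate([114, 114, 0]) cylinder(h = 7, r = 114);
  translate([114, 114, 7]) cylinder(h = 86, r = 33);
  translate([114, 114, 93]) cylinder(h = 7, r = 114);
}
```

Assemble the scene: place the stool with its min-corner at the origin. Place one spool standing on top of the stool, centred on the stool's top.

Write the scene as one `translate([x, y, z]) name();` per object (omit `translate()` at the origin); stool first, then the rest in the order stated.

stool();
translate([32, 38, 407]) spool();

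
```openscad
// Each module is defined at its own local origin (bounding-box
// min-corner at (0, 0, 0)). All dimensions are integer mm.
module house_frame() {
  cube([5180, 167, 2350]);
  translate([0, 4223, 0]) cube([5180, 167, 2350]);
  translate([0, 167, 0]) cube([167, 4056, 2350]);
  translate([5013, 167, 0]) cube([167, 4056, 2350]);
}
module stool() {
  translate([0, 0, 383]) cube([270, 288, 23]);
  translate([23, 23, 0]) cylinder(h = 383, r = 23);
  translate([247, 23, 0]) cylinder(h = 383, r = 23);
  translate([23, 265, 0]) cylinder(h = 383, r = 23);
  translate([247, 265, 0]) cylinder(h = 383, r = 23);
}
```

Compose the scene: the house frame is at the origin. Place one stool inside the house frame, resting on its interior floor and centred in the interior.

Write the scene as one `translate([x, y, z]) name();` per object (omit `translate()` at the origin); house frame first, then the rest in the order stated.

house_frame();
translate([2455, 2051, 0]) stool();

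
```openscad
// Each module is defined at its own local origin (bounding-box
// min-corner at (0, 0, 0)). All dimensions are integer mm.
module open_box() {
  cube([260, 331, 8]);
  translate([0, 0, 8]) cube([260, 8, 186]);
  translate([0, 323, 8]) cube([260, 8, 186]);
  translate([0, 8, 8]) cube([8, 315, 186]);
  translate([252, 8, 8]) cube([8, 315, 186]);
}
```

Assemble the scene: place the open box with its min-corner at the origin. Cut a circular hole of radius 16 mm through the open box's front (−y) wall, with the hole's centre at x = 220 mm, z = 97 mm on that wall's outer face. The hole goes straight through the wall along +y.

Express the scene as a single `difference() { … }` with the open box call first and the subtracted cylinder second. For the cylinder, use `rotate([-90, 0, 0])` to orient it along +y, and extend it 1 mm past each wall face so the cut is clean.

difference() {
  open_box();
  translate([220, -1, 97]) rotate([-90, 0, 0]) cylinder(h = 10, r = 16);
}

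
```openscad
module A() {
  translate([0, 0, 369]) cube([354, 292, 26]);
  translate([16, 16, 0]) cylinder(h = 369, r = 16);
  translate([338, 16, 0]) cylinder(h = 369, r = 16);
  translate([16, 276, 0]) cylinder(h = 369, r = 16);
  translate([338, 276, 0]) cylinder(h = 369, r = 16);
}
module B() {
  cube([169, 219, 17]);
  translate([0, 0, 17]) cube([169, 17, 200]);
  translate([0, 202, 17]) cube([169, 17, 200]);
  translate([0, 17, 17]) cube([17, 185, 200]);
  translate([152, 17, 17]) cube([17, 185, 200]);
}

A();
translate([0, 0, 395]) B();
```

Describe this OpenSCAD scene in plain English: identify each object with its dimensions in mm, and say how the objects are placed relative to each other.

A is a simple wooden stool: a rectangular seat 354 mm (x) by 292 mm (y), 26 mm thick, top face at z = 395 mm, on four round legs, each 32 mm in diameter. The legs rest on z = 0, each leg's axis is inset half a diameter from the nearest pair of seat edges (so the leg's bounding box is flush with the corner).

B is an open-topped rectangular box: outside dimensions 169×219×217 mm, with a uniform wall and base thickness of 17 mm. The base is a full 169×219 slab on the floor; four walls sit on top of the base. The front and back walls (the −y and +y sides) span the full width; the two side walls fit between them.

The open box is on top of the stool.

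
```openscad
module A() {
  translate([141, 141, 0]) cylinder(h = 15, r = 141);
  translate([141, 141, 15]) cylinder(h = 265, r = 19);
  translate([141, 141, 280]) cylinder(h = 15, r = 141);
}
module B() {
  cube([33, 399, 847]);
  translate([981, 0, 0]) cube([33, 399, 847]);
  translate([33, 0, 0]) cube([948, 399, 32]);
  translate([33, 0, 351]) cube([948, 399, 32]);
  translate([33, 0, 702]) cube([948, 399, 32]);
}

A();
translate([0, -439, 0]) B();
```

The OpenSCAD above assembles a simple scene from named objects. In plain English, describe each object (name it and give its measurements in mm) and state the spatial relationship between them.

A is a spool: two coaxial disc flanges of radius 141 mm and thickness 15 mm, joined by a core cylinder of radius 19 mm and height 265 mm. The lower flange rests on z = 0 and the three cylinders share a vertical axis.

B is a bookshelf 1014 mm wide overall, 399 mm deep and 847 mm tall. The two sides are 33 mm thick vertical panels. 3 horizontal shelves of 32 mm thickness span between the inner faces of the sides; the lowest shelf sits on the floor and shelves are stacked with a clear vertical gap of 319 mm between each pair.

The bookshelf is on the floor beside the spool on its −y side.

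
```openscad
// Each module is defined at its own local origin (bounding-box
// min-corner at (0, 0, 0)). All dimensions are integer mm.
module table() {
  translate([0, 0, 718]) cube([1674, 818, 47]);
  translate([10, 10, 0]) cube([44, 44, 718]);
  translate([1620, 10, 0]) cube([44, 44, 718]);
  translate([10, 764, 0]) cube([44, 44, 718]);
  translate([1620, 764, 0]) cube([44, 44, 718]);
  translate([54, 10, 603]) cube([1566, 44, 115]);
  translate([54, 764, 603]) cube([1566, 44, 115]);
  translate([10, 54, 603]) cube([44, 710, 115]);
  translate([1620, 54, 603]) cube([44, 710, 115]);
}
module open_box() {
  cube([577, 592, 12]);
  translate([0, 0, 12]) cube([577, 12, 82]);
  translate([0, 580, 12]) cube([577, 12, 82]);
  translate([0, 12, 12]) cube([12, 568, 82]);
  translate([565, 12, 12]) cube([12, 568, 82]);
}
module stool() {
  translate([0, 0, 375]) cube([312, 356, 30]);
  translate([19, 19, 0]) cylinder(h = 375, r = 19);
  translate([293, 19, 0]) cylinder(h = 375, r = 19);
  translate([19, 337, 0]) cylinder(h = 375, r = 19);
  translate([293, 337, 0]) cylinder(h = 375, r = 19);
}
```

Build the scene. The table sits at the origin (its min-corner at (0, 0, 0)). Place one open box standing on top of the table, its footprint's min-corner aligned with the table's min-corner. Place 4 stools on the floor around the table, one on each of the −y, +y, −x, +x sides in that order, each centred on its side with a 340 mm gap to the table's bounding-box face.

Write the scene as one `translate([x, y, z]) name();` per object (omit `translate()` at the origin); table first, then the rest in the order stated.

table();
translate([0, 0, 765]) open_box();
translate([681, -696, 0]) stool();
translate([681, 1158, 0]) stool();
translate([-652, 231, 0]) stool();
translate([2014, 231, 0]) stool();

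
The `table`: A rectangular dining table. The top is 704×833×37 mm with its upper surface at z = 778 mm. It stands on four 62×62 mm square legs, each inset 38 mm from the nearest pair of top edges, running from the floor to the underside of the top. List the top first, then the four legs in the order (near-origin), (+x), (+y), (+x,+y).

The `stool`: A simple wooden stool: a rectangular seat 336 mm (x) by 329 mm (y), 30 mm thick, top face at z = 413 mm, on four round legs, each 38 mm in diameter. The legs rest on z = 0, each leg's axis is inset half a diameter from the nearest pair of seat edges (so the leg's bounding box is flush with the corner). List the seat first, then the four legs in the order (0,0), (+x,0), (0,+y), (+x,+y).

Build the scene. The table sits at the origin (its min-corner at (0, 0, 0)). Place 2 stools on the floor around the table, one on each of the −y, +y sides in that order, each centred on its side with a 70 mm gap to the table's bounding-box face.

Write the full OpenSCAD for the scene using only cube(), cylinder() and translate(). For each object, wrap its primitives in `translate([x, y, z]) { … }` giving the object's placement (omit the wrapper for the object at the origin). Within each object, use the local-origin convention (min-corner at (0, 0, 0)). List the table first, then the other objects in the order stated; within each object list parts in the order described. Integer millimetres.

translate([0, 0, 741]) cube([704, 833, 37]);
translate([38, 38, 0]) cube([62, 62, 741]);
translate([604, 38, 0]) cube([62, 62, 741]);
translate([38, 733, 0]) cube([62, 62, 741]);
translate([604, 733, 0]) cube([62, 62, 741]);
translate([184, -399, 0]) {
  translate([0, 0, 383]) cube([336, 329, 30]);
  translate([19, 19, 0]) cylinder(h = 383, r = 19);
  translate([317, 19, 0]) cylinder(h = 383, r = 19);
  translate([19, 310, 0]) cylinder(h = 383, r = 19);
  translate([317, 310, 0]) cylinder(h = 383, r = 19);
}
translate([184, 903, 0]) {
  translate([0, 0, 383]) cube([336, 329, 30]);
  translate([19, 19, 0]) cylinder(h = 383, r = 19);
  translate([317, 19, 0]) cylinder(h = 383, r = 19);
  translate([19, 310, 0]) cylinder(h = 383, r = 19);
  translate([317, 310, 0]) cylinder(h = 383, r = 19);
}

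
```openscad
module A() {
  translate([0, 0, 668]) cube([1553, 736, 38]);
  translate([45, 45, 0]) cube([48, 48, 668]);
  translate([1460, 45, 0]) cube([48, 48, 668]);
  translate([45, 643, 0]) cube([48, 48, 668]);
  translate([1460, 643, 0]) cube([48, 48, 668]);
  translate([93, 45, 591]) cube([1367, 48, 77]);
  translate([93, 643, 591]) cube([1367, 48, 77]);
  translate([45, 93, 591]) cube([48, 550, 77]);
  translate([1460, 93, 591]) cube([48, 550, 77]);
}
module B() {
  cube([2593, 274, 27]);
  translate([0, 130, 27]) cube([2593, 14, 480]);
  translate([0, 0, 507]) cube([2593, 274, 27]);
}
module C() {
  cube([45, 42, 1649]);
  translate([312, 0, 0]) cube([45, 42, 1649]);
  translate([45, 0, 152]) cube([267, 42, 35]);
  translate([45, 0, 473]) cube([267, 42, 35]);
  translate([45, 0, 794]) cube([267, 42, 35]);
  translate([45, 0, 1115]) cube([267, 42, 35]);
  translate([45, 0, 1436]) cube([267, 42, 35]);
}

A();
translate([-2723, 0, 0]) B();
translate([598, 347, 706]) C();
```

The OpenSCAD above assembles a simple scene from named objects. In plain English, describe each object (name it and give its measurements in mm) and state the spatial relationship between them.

A is a table: top 1553 mm (x) × 736 mm (y), 38 mm thick, upper face at z = 706 mm, on four 48×48 mm square legs, each inset 45 mm from the nearest pair of top edges, running from z = 0 to the bottom of the top. Four apron rails, 48 mm thick and 77 mm tall, run between adjacent legs with their top edges flush with the underside of the top and their outer faces flush with the legs' outer faces.

B is an I-beam lying along x, 2593 mm long. Overall section height 534 mm. Two flanges 274 mm wide (y) and 27 mm thick, one on the floor and one at the top; a web 14 mm thick runs between them, centred on the flange width.

C is a straight ladder. Two 45×42 mm vertical rails, 1649 mm tall, stand 357 mm apart (outside-to-outside) with their front faces coplanar on the −y side. 5 rungs, each 42 mm deep and 35 mm tall, span between the inner faces of the rails, front faces flush with the rails. The lowest rung's underside is at z = 152 mm and rungs are spaced 321 mm apart (underside to underside).

The I-beam is on the floor beside the table on its −x side. The ladder is on top of the table, centred.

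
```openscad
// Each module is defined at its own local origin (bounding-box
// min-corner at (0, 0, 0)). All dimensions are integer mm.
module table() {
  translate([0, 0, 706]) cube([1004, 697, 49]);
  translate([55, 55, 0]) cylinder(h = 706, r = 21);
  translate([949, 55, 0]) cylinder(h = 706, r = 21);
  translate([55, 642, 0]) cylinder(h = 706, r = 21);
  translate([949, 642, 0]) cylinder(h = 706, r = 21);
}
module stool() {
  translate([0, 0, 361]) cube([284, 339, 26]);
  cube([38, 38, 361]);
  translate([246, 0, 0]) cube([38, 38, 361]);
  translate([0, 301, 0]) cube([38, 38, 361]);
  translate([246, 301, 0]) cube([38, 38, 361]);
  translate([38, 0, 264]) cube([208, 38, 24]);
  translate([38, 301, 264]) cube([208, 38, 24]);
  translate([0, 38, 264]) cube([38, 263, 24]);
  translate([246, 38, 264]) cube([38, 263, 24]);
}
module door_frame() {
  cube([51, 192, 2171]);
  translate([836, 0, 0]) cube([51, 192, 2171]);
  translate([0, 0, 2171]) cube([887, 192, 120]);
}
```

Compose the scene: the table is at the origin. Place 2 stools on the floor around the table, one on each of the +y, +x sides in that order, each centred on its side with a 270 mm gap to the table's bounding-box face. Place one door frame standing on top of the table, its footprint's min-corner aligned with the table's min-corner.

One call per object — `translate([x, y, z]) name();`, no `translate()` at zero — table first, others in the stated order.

table();
translate([360, 967, 0]) stool();
translate([1274, 179, 0]) stool();
translate([0, 0, 755]) door_frame();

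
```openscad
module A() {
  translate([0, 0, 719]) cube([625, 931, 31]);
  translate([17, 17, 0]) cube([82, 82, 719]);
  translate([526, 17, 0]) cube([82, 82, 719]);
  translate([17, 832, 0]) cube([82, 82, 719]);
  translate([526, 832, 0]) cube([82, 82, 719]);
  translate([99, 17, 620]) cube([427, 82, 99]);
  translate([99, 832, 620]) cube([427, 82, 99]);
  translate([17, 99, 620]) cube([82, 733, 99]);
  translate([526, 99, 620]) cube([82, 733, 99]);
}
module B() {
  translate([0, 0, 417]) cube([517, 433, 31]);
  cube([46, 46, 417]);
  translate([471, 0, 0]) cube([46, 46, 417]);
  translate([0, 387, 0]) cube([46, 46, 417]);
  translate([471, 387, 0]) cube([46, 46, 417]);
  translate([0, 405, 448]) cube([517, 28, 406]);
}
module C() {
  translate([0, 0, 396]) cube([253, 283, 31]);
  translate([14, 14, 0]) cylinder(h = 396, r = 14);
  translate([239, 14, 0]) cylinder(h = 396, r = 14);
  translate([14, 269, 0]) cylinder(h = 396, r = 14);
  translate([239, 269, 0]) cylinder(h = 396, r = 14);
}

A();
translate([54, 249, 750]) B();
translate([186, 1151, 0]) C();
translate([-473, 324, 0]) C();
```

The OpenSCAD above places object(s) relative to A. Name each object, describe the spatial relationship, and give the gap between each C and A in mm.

Each stool's nearest face is 220 mm from the table's bounding box.

A is a table. B is a chair. C is a stool. The chair is on top of the table, centred. Two stools sit around the table at the +y, −x sides. The gap between each stool and the table is 220 mm.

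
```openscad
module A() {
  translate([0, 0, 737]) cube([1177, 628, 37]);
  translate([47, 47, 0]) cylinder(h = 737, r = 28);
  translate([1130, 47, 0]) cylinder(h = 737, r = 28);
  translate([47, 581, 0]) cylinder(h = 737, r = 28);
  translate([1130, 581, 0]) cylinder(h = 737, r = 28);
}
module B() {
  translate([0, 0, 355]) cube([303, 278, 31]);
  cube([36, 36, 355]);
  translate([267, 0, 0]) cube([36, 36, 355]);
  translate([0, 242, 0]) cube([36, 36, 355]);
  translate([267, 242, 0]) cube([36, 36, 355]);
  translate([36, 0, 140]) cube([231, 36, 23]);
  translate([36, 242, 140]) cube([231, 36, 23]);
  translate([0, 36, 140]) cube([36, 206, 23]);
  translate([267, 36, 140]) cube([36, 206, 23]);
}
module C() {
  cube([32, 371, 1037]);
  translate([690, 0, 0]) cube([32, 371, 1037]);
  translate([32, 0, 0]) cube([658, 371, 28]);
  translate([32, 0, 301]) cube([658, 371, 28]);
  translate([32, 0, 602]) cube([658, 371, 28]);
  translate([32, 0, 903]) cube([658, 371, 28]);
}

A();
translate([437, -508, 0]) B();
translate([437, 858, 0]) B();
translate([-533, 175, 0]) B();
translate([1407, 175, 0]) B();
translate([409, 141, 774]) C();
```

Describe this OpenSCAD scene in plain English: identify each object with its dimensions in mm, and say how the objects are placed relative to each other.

A is a table: top 1177 mm (x) × 628 mm (y), 37 mm thick, upper face at z = 774 mm, on four round legs of 56 mm diameter, each leg's bounding box inset 19 mm from the nearest pair of top edges, running from z = 0 to the bottom of the top.

B is a four-legged stool. The seat is 303×278 mm, 31 mm thick, top at z = 386 mm. It stands on four square legs, each 36×36 mm in cross-section, from z = 0 to the seat underside, each flush with a corner of the seat. Four stretchers, 36 mm wide and 23 mm tall, connect adjacent legs with their undersides at z = 140 mm, each running between the inner faces of the legs it joins and aligned with the legs' outer faces on the other axis.

C is a bookshelf 722 mm wide overall, 371 mm deep and 1037 mm tall. The two sides are 32 mm thick vertical panels. 4 horizontal shelves of 28 mm thickness span between the inner faces of the sides; the lowest shelf sits on the floor and shelves are stacked with a clear vertical gap of 273 mm between each pair.

Four stools sit around the table at the −y, +y, −x, +x sides. The bookshelf is on top of the table.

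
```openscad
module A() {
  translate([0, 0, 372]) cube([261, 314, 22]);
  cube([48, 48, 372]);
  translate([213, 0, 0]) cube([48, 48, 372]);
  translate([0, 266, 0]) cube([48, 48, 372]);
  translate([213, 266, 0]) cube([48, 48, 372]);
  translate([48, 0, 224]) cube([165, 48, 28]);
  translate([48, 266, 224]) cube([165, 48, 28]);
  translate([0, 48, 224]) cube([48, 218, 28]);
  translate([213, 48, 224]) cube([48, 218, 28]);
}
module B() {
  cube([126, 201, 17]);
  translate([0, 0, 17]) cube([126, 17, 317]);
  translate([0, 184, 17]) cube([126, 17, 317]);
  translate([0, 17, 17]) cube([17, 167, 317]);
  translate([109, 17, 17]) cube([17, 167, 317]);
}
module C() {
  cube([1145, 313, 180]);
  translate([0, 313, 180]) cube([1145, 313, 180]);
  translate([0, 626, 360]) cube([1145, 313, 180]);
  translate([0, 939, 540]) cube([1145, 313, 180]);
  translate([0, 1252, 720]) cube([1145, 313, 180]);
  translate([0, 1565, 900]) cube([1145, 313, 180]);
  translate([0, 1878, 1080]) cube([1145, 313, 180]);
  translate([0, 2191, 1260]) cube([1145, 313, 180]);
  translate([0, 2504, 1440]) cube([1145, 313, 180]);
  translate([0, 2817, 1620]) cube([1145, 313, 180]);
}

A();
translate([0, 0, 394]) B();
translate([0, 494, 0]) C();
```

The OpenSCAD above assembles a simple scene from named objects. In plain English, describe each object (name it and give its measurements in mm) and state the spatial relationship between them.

A is a four-legged stool. The seat is a 261×314×22 mm slab whose top surface is at z = 394 mm; four square legs, each 48×48 mm in cross-section, run from the floor (z = 0) to the underside of the seat, each flush with a corner of the seat. Four stretchers, 48 mm wide and 28 mm tall, connect adjacent legs with their undersides at z = 224 mm, each running between the inner faces of the legs it joins and aligned with the legs' outer faces on the other axis.

B is an open-topped rectangular box: outside dimensions 126×201×334 mm, with a uniform wall and base thickness of 17 mm. The base is a full 126×201 slab on the floor; four walls sit on top of the base. The front and back walls (the −y and +y sides) span the full width; the two side walls fit between them.

C is a run of 10 identical solid stair steps. Each tread is 1145×313 mm and each step block is 180 mm high. Step 1 rests on the floor; step k is offset from step 1 by (k−1)×313 mm in y and (k−1)×180 mm in z.

The open box is on top of the stool. The staircase is on the floor beside the stool on its +y side.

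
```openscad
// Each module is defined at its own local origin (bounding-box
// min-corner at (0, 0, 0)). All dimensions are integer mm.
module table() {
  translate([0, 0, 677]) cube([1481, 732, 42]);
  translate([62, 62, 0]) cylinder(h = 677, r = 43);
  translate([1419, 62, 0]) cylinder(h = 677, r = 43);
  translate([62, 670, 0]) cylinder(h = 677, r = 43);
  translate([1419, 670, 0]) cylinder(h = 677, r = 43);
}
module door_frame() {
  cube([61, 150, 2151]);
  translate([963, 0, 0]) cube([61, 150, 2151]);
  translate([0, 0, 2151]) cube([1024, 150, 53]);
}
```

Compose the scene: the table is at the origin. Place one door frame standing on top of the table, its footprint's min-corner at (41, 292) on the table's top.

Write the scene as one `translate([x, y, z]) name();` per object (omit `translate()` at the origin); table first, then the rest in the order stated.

table();
translate([41, 292, 719]) door_frame();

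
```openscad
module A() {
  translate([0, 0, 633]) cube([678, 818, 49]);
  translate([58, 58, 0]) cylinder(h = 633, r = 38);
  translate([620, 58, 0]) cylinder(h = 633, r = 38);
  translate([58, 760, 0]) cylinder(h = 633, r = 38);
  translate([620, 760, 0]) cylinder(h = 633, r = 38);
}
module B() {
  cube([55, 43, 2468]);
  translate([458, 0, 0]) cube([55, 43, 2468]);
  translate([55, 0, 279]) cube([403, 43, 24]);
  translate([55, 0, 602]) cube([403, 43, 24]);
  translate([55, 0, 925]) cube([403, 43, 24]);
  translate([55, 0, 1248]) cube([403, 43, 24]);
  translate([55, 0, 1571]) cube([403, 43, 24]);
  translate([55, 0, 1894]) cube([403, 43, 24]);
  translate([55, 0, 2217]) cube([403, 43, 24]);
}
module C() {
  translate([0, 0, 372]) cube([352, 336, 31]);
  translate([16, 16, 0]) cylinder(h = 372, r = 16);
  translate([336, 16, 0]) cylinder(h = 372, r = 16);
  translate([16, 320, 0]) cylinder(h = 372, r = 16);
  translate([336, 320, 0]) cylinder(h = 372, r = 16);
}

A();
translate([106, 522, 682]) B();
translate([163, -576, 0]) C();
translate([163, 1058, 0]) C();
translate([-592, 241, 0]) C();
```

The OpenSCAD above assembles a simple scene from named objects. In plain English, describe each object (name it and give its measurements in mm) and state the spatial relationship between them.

A is a table: top 678 mm (x) × 818 mm (y), 49 mm thick, upper face at z = 682 mm, on four round legs of 76 mm diameter, each leg's bounding box inset 20 mm from the nearest pair of top edges, running from z = 0 to the bottom of the top.

B is a straight ladder. Two 55×43 mm vertical rails, 2468 mm tall, stand 513 mm apart (outside-to-outside) with their front faces coplanar on the −y side. 7 rungs, each 43 mm deep and 24 mm tall, span between the inner faces of the rails, front faces flush with the rails. The lowest rung's underside is at z = 279 mm and rungs are spaced 323 mm apart (underside to underside).

C is a four-legged stool. The seat is a 352×336×31 mm slab whose top surface is at z = 403 mm; four round legs, each 32 mm in diameter, run from the floor (z = 0) to the underside of the seat, each leg's axis is inset half a diameter from the nearest pair of seat edges (so the leg's bounding box is flush with the corner).

The ladder is on top of the table. Three stools sit around the table at the −y, +y, −x sides.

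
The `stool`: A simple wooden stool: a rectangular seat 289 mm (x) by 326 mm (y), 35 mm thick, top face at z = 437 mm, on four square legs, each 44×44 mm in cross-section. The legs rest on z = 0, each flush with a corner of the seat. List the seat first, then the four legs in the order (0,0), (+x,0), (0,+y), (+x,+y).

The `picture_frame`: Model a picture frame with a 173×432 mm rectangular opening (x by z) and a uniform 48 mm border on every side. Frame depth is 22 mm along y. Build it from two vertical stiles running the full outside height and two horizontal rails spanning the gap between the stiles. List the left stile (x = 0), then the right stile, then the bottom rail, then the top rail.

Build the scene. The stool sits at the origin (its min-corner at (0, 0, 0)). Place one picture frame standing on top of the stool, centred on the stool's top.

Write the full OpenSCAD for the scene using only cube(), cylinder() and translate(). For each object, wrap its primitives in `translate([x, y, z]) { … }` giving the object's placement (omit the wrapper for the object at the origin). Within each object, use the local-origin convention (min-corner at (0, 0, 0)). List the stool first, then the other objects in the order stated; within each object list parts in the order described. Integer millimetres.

translate([0, 0, 402]) cube([289, 326, 35]);
cube([44, 44, 402]);
translate([245, 0, 0]) cube([44, 44, 402]);
translate([0, 282, 0]) cube([44, 44, 402]);
translate([245, 282, 0]) cube([44, 44, 402]);
translate([10, 152, 437]) {
  cube([48, 22, 528]);
  translate([221, 0, 0]) cube([48, 22, 528]);
  translate([48, 0, 0]) cube([173, 22, 48]);
  translate([48, 0, 480]) cube([173, 22, 48]);
}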